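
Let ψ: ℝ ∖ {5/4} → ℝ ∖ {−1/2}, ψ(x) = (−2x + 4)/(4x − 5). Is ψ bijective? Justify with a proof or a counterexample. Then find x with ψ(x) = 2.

7/5

Suppose ψ(u) = ψ(v). Cross-multiplying: (−2u + 4)(4v − 5) = (−2v + 4)(4u − 5).
Expanding both sides and cancelling the symmetric terms leaves −6·(u − v) = 0. Since −6 ≠ 0, u = v. Hence ψ is injective.
For any y ≠ −1/2, solving y(4x − 5) = −2x + 4 for x gives a well-defined x ≠ 5/4. So ψ is surjective.
So ψ is bijective.
Solving ψ(x) = 2: cross-multiplying gives −2x + 4 = 2(4x − 5), which rearranges to −10x = −14, so x = 7/5.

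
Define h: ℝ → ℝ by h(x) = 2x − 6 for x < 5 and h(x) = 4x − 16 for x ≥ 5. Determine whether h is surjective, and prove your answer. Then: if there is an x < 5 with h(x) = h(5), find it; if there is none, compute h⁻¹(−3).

Both pieces are strictly increasing (slopes 2 and 4), so each is injective on its own interval.
The left piece maps (−∞, 5) onto (−∞, 4); the right piece maps [5, ∞) onto [4, ∞).
These images together cover ℝ, so h is surjective.
Because the two images are disjoint, no x < 5 has h(x) = h(5), so we compute h⁻¹(−3): −3 lies in (−∞, 4), so solve 2x − 6 = −3: x = (−3 + 6)/2 = 3/2.

3/2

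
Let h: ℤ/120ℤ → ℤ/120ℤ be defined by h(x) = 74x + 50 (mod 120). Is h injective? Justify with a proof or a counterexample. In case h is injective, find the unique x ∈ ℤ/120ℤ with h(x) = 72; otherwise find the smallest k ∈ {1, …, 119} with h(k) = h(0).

Recall: h is injective when h(u) = h(v) forces u = v.
We have gcd(74, 120) = 2 > 1. Taking u = 0 and v = 60: h(0) = 50 and h(60) = 74·60 + 50 = 4490 ≡ 50 (mod 120).
So h(0) = h(60) while 0 ≠ 60, thus h is not injective.
Since h is not injective, we find the least positive k with h(k) = h(0): this means 74k ≡ 0 (mod 120), i.e. 120 ∣ 74k. Since gcd(74, 120) = 2, dividing through by 2 this holds exactly when 60 ∣ 37k, and as gcd(37, 60) = 1, exactly when 60 ∣ k.
The smallest positive such k is 60.

60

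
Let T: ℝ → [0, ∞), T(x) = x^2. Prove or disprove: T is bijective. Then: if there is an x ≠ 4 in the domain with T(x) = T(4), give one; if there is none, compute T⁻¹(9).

T(4) = 16 = (−4)^2 = T(−4) (since 2 is even), with 4 ≠ −4. So T is not injective, hence not bijective.
For the follow-up, such an x exists: taking x = −4 ∈ ℝ gives T(−4) = 16 = T(4) with −4 ≠ 4.

-4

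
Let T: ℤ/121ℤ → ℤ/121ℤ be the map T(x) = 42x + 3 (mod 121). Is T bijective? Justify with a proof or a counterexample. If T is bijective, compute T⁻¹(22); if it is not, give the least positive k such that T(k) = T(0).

84

If T(s) = T(t), then 42s ≡ 42t (mod 121). Because gcd(42, 121) = 1, we may cancel 42 to get s ≡ t (mod 121).
We now compute 42⁻¹ mod 121 explicitly. Euclid's algorithm: 121 = 2·42 + 37, 42 = 1·37 + 5, 37 = 7·5 + 2, 5 = 2·2 + 1; back-substituting gives 1 = 49·42 − 17·121, so 42⁻¹ ≡ 49 (mod 121).
For any y ∈ ℤ/121ℤ, x = 49(y − 3) mod 121 satisfies T(x) = 42·49(y − 3) + 3 ≡ y (since 42·49 ≡ 1 mod 121). So every y has a preimage.
So T is bijective.
Since T is bijective, we find T⁻¹(22): we need 42x ≡ 22 − 3 ≡ 19 (mod 121). Using 42⁻¹ = 49: x ≡ 49·19 = 931 = 7·121 + 84, so x = 84.
Check: T(84) = 42·84 + 3 = 3531 = 29·121 + 22 ≡ 22 (mod 121).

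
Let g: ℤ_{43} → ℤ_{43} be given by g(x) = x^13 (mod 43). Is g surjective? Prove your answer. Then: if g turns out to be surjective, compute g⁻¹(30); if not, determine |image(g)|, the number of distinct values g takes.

Since 43 is prime, the nonzero elements of ℤ_{43} form a cyclic group of order 42.
As gcd(13, 42) = 1, raising to the 13th power is a bijection on this group: if x_1^13 ≡ x_2^13 then (x_1x_2^{−1})^13 = 1, and the only element of order dividing gcd(13, 42) = 1 is 1, so x_1 = x_2.
With g(0) = 0 this makes g injective on all of ℤ_{43}, hence bijective (finite equal-size domain and codomain). In particular g is surjective.
Since g is surjective, we find the preimage of 30. The inverse of x ↦ x^13 on (ℤ_{43})^× is x ↦ x^13, because 13·13 = 169 = 4·42 + 1 ≡ 1 (mod 42) and x^{42} = 1 for x ≠ 0 (Fermat). So g⁻¹(30) = 30^13 mod 43.
Repeated squaring mod 43: 30^1 ≡ 30, 30^2 ≡ 30² = 900 ≡ 40, 30^4 ≡ 40² = 1600 ≡ 9, 30^8 ≡ 9² = 81 ≡ 38. Since 13 = 8 + 4 + 1, 30^13 ≡ 38·9·30: 38·9 = 342 ≡ 41, then 41·30 = 1230 ≡ 26. So 30^13 ≡ 26 (mod 43).
Hence g⁻¹(30) = 26.

26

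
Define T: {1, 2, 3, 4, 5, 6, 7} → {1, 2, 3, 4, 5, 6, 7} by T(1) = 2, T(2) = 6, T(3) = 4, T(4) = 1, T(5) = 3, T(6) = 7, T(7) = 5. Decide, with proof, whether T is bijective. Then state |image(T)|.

The values 2, 6, 4, 1, 3, 7, 5 are a permutation of {1, 2, 3, 4, 5, 6, 7}: each element appears exactly once.
So T is injective and surjective, hence bijective.
The image of T is {1, 2, 3, 4, 5, 6, 7}, which has 7 elements.

7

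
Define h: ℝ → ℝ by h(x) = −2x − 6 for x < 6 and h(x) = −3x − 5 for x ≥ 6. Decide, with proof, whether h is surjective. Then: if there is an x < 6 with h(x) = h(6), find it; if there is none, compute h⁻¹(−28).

23/3

Both pieces are strictly decreasing (slopes −2 and −3), so each is injective on its own interval.
The left piece maps (−∞, 6) onto (−18, ∞); the right piece maps [6, ∞) onto (−∞, −23].
The union (−18, ∞) ∪ (−∞, −23] omits the interval between −18 and −23; in particular −18 has no preimage. So h is not surjective.
Because the two images are disjoint, no x < 6 has h(x) = h(6), so we compute h⁻¹(−28): −28 lies in (−∞, −23], so solve −3x − 5 = −28: x = (−28 + 5)/(−3) = 23/3.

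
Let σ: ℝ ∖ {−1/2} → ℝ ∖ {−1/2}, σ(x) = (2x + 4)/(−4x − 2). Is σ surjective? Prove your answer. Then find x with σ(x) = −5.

For any y ≠ −1/2, solving y(−4x − 2) = 2x + 4 for x gives a well-defined x ≠ −1/2. So σ is surjective.
Solving σ(x) = −5: cross-multiplying gives 2x + 4 = −5(−4x − 2), which rearranges to −18x = 6, so x = −1/3.

-1/3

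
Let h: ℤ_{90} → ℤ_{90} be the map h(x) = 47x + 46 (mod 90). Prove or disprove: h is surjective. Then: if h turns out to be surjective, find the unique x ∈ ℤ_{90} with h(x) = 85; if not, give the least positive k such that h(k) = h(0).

87

Recall that h is surjective if every y in the codomain equals h(x) for some x in the domain.
Since gcd(47, 90) = 1, 47 is invertible modulo 90. Euclid's algorithm: 90 = 1·47 + 43, 47 = 1·43 + 4, 43 = 10·4 + 3, 4 = 1·3 + 1; back-substituting gives 1 = 23·47 − 12·90, so 47⁻¹ ≡ 23 (mod 90).
Then y ↦ 23(y − 46) is a two-sided inverse to h, so every y ∈ ℤ_{90} has a preimage.
Therefore h is surjective.
Since h is surjective, we find h⁻¹(85): we need 47x ≡ 85 − 46 ≡ 39 (mod 90). Using 47⁻¹ = 23: x ≡ 23·39 = 897 = 9·90 + 87, so x = 87.
Check: h(87) = 47·87 + 46 = 4135 = 45·90 + 85 ≡ 85 (mod 90).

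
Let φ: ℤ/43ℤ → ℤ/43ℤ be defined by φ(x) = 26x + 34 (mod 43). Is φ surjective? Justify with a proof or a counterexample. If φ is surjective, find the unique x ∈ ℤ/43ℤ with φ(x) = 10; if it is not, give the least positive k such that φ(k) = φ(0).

Since gcd(26, 43) = 1, 26 is invertible modulo 43. Euclid's algorithm: 43 = 1·26 + 17, 26 = 1·17 + 9, 17 = 1·9 + 8, 9 = 1·8 + 1; back-substituting gives 1 = 5·26 − 3·43, so 26⁻¹ ≡ 5 (mod 43).
For any y ∈ ℤ/43ℤ, x = 5(y − 34) mod 43 satisfies φ(x) = 26·5(y − 34) + 34 ≡ y (since 26·5 ≡ 1 mod 43). So every y has a preimage.
Therefore φ is surjective.
Since φ is surjective, we find φ⁻¹(10): we need 26x ≡ 10 − 34 ≡ 19 (mod 43). Using 26⁻¹ = 5: x ≡ 5·19 = 95 = 2·43 + 9, so x = 9.
Check: φ(9) = 26·9 + 34 = 268 = 6·43 + 10 ≡ 10 (mod 43).

9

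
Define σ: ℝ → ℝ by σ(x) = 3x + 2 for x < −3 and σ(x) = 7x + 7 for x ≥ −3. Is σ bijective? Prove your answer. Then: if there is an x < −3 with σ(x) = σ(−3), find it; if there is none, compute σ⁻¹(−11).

Both pieces are strictly increasing (slopes 3 and 7), so each is injective on its own interval.
The left piece maps (−∞, −3) onto (−∞, −7); the right piece maps [−3, ∞) onto [−14, ∞).
These images overlap. In particular σ(−3) = −14 (right piece), and solving 3x + 2 = −14 on the left piece gives x = −16/3 < −3.
So σ(−16/3) = σ(−3) with −16/3 ≠ −3, and σ is not injective, hence not bijective. This x = −16/3 is the requested value below −3.

-16/3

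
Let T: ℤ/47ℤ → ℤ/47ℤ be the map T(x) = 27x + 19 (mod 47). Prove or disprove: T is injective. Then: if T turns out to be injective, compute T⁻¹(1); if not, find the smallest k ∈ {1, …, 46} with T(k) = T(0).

Recall that T is injective if T(a) = T(b) implies a = b.
Suppose T(a) = T(b) in ℤ/47ℤ. Then 27a + 19 ≡ 27b + 19 (mod 47), hence 27(a − b) ≡ 0 (mod 47).
Since gcd(27, 47) = 1, 27 is invertible modulo 47, therefore a − b ≡ 0 (mod 47), i.e. a = b.
Thus T is injective.
We now compute 27⁻¹ mod 47 explicitly. Euclid's algorithm: 47 = 1·27 + 20, 27 = 1·20 + 7, 20 = 2·7 + 6, 7 = 1·6 + 1; back-substituting gives 1 = 7·27 − 4·47, so 27⁻¹ ≡ 7 (mod 47).
Since T is injective, we compute T⁻¹(1): solve 27x + 19 ≡ 1 (mod 47), i.e. 27x ≡ 29 (mod 47).
Multiplying by 27⁻¹ = 7 gives x ≡ 7·29 = 203 = 4·47 + 15 ≡ 15 (mod 47).
Check: T(15) = 27·15 + 19 = 424 = 9·47 + 1 ≡ 1 (mod 47).

15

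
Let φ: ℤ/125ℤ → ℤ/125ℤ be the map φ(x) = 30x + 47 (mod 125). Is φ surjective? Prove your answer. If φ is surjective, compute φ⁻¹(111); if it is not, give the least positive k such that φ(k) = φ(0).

Recall that surjectivity means every element of the codomain has a preimage under φ.
Since gcd(30, 125) = 5, we have 30x ≡ 0 (mod 5) for all x, so φ(x) ≡ 2 (mod 5).
But 0 ≢ 2 (mod 5), so 0 ∈ ℤ/125ℤ has no preimage. So φ is not surjective.
Since φ is not surjective, we find the least positive k with φ(k) = φ(0): this means 30k ≡ 0 (mod 125), i.e. 125 ∣ 30k. Since gcd(30, 125) = 5, dividing through by 5 this holds exactly when 25 ∣ 6k, and as gcd(6, 25) = 1, exactly when 25 ∣ k.
The smallest positive such k is 25.

25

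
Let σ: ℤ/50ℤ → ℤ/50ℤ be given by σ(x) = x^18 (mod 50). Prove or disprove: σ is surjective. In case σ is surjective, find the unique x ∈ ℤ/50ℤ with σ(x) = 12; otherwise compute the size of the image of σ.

σ(0) = 0^18 = 0.
σ(10): Repeated squaring mod 50: 10^1 ≡ 10, 10^2 ≡ 10² = 100 ≡ 0, 10^4 ≡ 0² = 0, 10^8 ≡ 0² = 0, 10^16 ≡ 0² = 0. Since 18 = 16 + 2, 10^18 ≡ 0·0: 0·0 = 0. So 10^18 ≡ 0 (mod 50).
So σ(0) = σ(10) = 0 while 0 ≠ 10, thus σ is not injective.
A non-injective map from the 50-element set ℤ/50ℤ to itself takes at most 49 distinct values, so it cannot be surjective. Thus σ is not surjective.
Since σ is not surjective, we determine |image(σ)|. Computing x^18 mod 50 for each x (by repeated squaring, reducing mod 50 at every step), the values σ(0), σ(1), …, σ(49) are: 0, 1, 44, 39, 36, 25, 16, 49, 34, 21, 0, 31, 4, 29, 6, 25, 46, 9, 24, 41, 0, 11, 14, 19, 26, 25, 26, 19, 14, 11, 0, 41, 24, 9, 46, 25, 6, 29, 4, 31, 0, 21, 34, 49, 16, 25, 36, 39, 44, 1.
The distinct values are {0, 1, 4, 6, 9, 11, 14, 16, 19, 21, 24, 25, 26, 29, 31, 34, 36, 39, 41, 44, 46, 49}; there are 22 of them.

22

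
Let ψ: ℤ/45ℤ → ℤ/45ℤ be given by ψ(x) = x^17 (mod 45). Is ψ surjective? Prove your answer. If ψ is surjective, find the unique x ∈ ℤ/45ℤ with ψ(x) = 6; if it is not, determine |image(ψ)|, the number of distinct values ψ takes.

ψ(0) = 0^17 = 0.
ψ(15): Repeated squaring mod 45: 15^1 ≡ 15, 15^2 ≡ 15² = 225 ≡ 0, 15^4 ≡ 0² = 0, 15^8 ≡ 0² = 0, 15^16 ≡ 0² = 0. Since 17 = 16 + 1, 15^17 ≡ 0·15: 0·15 = 0. So 15^17 ≡ 0 (mod 45).
So ψ(0) = ψ(15) = 0 while 0 ≠ 15, hence ψ is not injective.
A non-injective map from the 45-element set ℤ/45ℤ to itself takes at most 44 distinct values, so it cannot be surjective. Hence ψ is not surjective.
Since ψ is not surjective, we determine |image(ψ)|. Computing x^17 mod 45 for each x (by repeated squaring, reducing mod 45 at every step), the values ψ(0), ψ(1), …, ψ(44) are: 0, 1, 32, 18, 34, 20, 36, 22, 8, 9, 10, 41, 27, 43, 29, 0, 31, 17, 18, 19, 5, 36, 7, 38, 9, 40, 26, 27, 28, 14, 0, 16, 2, 18, 4, 35, 36, 37, 23, 9, 25, 11, 27, 13, 44.
The distinct values are {0, 1, 2, 4, 5, 7, 8, 9, 10, 11, 13, 14, 16, 17, 18, 19, 20, 22, 23, 25, 26, 27, 28, 29, 31, 32, 34, 35, 36, 37, 38, 40, 41, 43, 44}; there are 35 of them.

35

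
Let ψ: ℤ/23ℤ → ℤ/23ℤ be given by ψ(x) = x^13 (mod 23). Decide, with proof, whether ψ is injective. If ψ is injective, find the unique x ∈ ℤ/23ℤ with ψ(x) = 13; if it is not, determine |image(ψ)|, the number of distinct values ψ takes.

Since 23 is prime, the nonzero elements of ℤ/23ℤ form a cyclic group of order 22.
As gcd(13, 22) = 1, raising to the 13th power is a bijection on this group: if a^13 ≡ b^13 then (ab^{−1})^13 = 1, and the only element of order dividing gcd(13, 22) = 1 is 1, so a = b.
With ψ(0) = 0 this makes ψ injective on all of ℤ/23ℤ, hence bijective (finite equal-size domain and codomain). In particular ψ is injective.
Since ψ is injective, we find the preimage of 13. The inverse of x ↦ x^13 on (ℤ/23ℤ)^× is x ↦ x^17, because 13·17 = 221 = 10·22 + 1 ≡ 1 (mod 22) and x^{22} = 1 for x ≠ 0 (Fermat). So ψ⁻¹(13) = 13^17 mod 23.
Repeated squaring mod 23: 13^1 ≡ 13, 13^2 ≡ 13² = 169 ≡ 8, 13^4 ≡ 8² = 64 ≡ 18, 13^8 ≡ 18² = 324 ≡ 2, 13^16 ≡ 2² = 4. Since 17 = 16 + 1, 13^17 ≡ 4·13: 4·13 = 52 ≡ 6. So 13^17 ≡ 6 (mod 23).
Hence ψ⁻¹(13) = 6.

6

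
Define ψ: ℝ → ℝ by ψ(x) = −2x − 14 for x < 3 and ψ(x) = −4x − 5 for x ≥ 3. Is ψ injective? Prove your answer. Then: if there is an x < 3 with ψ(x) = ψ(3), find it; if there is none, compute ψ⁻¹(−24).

3/2

Both pieces are strictly decreasing (slopes −2 and −4), so each is injective on its own interval.
The left piece maps (−∞, 3) onto (−20, ∞); the right piece maps [3, ∞) onto (−∞, −17].
These images overlap. In particular ψ(3) = −17 (right piece), and solving −2x − 14 = −17 on the left piece gives x = 3/2 < 3.
So ψ(3/2) = ψ(3) with 3/2 ≠ 3, and ψ is not injective. This x = 3/2 is the requested value below 3.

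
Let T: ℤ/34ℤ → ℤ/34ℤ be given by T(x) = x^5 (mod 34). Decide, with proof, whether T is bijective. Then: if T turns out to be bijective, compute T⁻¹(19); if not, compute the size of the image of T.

Computing x^5 mod 34 for each x (by repeated squaring, reducing mod 34 at every step), the values T(0), T(1), …, T(33) are: 0, 1, 32, 5, 4, 31, 24, 11, 26, 25, 6, 27, 20, 13, 12, 19, 16, 17, 18, 15, 22, 21, 14, 7, 28, 9, 8, 23, 10, 3, 30, 29, 2, 33.
Every element of ℤ/34ℤ appears exactly once in this list, so T is a bijection, and in particular bijective.
Since T is bijective, we read off the preimage of 19 from the same table: T(15) = 19, so T⁻¹(19) = 15.

15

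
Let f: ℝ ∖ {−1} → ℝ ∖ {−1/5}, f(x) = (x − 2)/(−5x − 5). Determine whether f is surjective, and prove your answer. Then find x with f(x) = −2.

-4/3

For any y ≠ −1/5, solving y(−5x − 5) = x − 2 for x gives a well-defined x ≠ −1. So f is surjective.
Solving f(x) = −2: cross-multiplying gives x − 2 = −2(−5x − 5), which rearranges to −9x = 12, so x = −4/3.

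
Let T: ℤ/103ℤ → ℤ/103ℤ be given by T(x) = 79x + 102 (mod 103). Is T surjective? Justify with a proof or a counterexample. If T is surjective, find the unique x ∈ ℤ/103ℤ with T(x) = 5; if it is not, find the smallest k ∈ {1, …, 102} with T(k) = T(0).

Since gcd(79, 103) = 1, 79 is invertible modulo 103. Euclid's algorithm: 103 = 1·79 + 24, 79 = 3·24 + 7, 24 = 3·7 + 3, 7 = 2·3 + 1; back-substituting gives 1 = 30·79 − 23·103, so 79⁻¹ ≡ 30 (mod 103).
For any y ∈ ℤ/103ℤ, x = 30(y − 102) mod 103 satisfies T(x) = 79·30(y − 102) + 102 ≡ y (since 79·30 ≡ 1 mod 103). So every y has a preimage.
So T is surjective.
Since T is surjective, we find T⁻¹(5): we need 79x ≡ 5 − 102 ≡ 6 (mod 103). Using 79⁻¹ = 30: x ≡ 30·6 = 180 = 1·103 + 77, so x = 77.
Check: T(77) = 79·77 + 102 = 6185 = 60·103 + 5 ≡ 5 (mod 103).

77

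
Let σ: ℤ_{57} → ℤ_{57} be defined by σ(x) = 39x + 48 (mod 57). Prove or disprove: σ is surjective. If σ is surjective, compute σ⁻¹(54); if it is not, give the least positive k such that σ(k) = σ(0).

19

Since gcd(39, 57) = 3, we have 39x ≡ 0 (mod 3) for all x, so σ(x) ≡ 0 (mod 3).
But 1 ≢ 0 (mod 3), so 1 ∈ ℤ_{57} has no preimage. Hence σ is not surjective.
Since σ is not surjective, we find the least positive k with σ(k) = σ(0): this means 39k ≡ 0 (mod 57), i.e. 57 ∣ 39k. Since gcd(39, 57) = 3, dividing through by 3 this holds exactly when 19 ∣ 13k, and as gcd(13, 19) = 1, exactly when 19 ∣ k.
The smallest positive such k is 19.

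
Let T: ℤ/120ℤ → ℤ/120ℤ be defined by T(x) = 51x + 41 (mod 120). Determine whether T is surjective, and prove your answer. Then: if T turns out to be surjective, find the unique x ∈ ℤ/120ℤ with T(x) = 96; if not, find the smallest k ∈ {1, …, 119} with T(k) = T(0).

40

Since gcd(51, 120) = 3, we have 51x ≡ 0 (mod 3) for all x, so T(x) ≡ 2 (mod 3).
But 0 ≢ 2 (mod 3), so 0 ∈ ℤ/120ℤ has no preimage. Hence T is not surjective.
Since T is not surjective, we find the least positive k with T(k) = T(0): this means 51k ≡ 0 (mod 120), i.e. 120 ∣ 51k. Since gcd(51, 120) = 3, dividing through by 3 this holds exactly when 40 ∣ 17k, and as gcd(17, 40) = 1, exactly when 40 ∣ k.
The smallest positive such k is 40.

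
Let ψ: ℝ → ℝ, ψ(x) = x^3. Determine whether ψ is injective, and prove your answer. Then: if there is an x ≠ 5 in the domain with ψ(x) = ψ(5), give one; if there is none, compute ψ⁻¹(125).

5

On ℝ, x ↦ x^3 is strictly increasing (since 3 is odd), so ψ(s) = ψ(t) forces s = t. Thus ψ is injective.
Since x ↦ x^3 is strictly increasing on ℝ, it is injective there, so no x ≠ 5 in the domain has ψ(x) = ψ(5). We therefore compute ψ⁻¹(125) = 125^{1/3} = 5 (indeed 5^3 = 125).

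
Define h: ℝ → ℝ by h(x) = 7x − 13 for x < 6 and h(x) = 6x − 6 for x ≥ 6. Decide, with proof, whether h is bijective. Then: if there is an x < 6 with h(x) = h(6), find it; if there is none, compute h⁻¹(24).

Both pieces are strictly increasing (slopes 7 and 6), so each is injective on its own interval.
The left piece maps (−∞, 6) onto (−∞, 29); the right piece maps [6, ∞) onto [30, ∞).
The images leave a gap (29 has no preimage), so h is not surjective, hence not bijective.
Because the two images are disjoint, no x < 6 has h(x) = h(6), so we compute h⁻¹(24): 24 lies in (−∞, 29), so solve 7x − 13 = 24: x = (24 + 13)/7 = 37/7.

37/7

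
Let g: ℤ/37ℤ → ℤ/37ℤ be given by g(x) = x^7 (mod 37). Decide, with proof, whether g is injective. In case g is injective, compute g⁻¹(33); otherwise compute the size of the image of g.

Since 37 is prime, the nonzero elements of ℤ/37ℤ form a cyclic group of order 36.
As gcd(7, 36) = 1, raising to the 7th power is a bijection on this group: if s^7 ≡ t^7 then (st^{−1})^7 = 1, and the only element of order dividing gcd(7, 36) = 1 is 1, so s = t.
With g(0) = 0 this makes g injective on all of ℤ/37ℤ, hence bijective (finite equal-size domain and codomain). In particular g is injective.
Since g is injective, we find the preimage of 33. The inverse of x ↦ x^7 on (ℤ/37ℤ)^× is x ↦ x^31, because 7·31 = 217 = 6·36 + 1 ≡ 1 (mod 36) and x^{36} = 1 for x ≠ 0 (Fermat). So g⁻¹(33) = 33^31 mod 37.
Repeated squaring mod 37: 33^1 ≡ 33, 33^2 ≡ 33² = 1089 ≡ 16, 33^4 ≡ 16² = 256 ≡ 34, 33^8 ≡ 34² = 1156 ≡ 9, 33^16 ≡ 9² = 81 ≡ 7. Since 31 = 16 + 8 + 4 + 2 + 1, 33^31 ≡ 7·9·34·16·33: 7·9 = 63 ≡ 26, then 26·34 = 884 ≡ 33, then 33·16 = 528 ≡ 10, then 10·33 = 330 ≡ 34. So 33^31 ≡ 34 (mod 37).
Hence g⁻¹(33) = 34.

34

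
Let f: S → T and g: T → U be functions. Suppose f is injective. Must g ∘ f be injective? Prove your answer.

not injective

No. Take S = T = U = {1, 2}, f = identity (injective), and g(x) = 1 for every x.
Then (g ∘ f)(1) = 1 = (g ∘ f)(2) with 1 ≠ 2, so g ∘ f is not injective.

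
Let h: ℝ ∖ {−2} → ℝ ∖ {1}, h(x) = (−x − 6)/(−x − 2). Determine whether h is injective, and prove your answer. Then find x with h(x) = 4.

Suppose h(u) = h(v). Cross-multiplying: (−u − 6)(−v − 2) = (−v − 6)(−u − 2).
Expanding both sides and cancelling the symmetric terms leaves −4·(u − v) = 0. Since −4 ≠ 0, u = v. Hence h is injective.
Solving h(x) = 4: cross-multiplying gives −x − 6 = 4(−x − 2), which rearranges to 3x = −2, so x = −2/3.

-2/3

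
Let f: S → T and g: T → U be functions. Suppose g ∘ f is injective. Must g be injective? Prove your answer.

No. Take S = {1}, T = {1, 2, 3, 4}, U = {1, 2, 3, 4}, f(a) = a for each a ∈ S, and g(b) = 3 if b ∈ {3, 4} else g(b) = b.
Then g ∘ f = f is injective (S ⊂ T and f is the inclusion), but g(3) = g(4) = 3 with 3 ≠ 4, so g is not injective.

not injective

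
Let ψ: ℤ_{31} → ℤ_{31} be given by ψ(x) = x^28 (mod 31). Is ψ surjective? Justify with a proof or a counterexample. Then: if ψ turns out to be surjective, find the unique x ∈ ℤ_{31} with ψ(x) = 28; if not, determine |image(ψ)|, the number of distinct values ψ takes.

ψ(15): Repeated squaring mod 31: 15^1 ≡ 15, 15^2 ≡ 15² = 225 ≡ 8, 15^4 ≡ 8² = 64 ≡ 2, 15^8 ≡ 2² = 4, 15^16 ≡ 4² = 16. Since 28 = 16 + 8 + 4, 15^28 ≡ 16·4·2: 16·4 = 64 ≡ 2, then 2·2 = 4. So 15^28 ≡ 4 (mod 31).
ψ(16): Repeated squaring mod 31: 16^1 ≡ 16, 16^2 ≡ 16² = 256 ≡ 8, 16^4 ≡ 8² = 64 ≡ 2, 16^8 ≡ 2² = 4, 16^16 ≡ 4² = 16. Since 28 = 16 + 8 + 4, 16^28 ≡ 16·4·2: 16·4 = 64 ≡ 2, then 2·2 = 4. So 16^28 ≡ 4 (mod 31).
So ψ(15) = ψ(16) = 4 while 15 ≠ 16, therefore ψ is not injective.
A non-injective map from the 31-element set ℤ_{31} to itself takes at most 30 distinct values, so it cannot be surjective. So ψ is not surjective.
Since ψ is not surjective, we determine |image(ψ)|. Computing x^28 mod 31 for each x (by repeated squaring, reducing mod 31 at every step), the values ψ(0), ψ(1), …, ψ(30) are: 0, 1, 8, 7, 2, 5, 25, 19, 16, 18, 9, 10, 14, 20, 28, 4, 4, 28, 20, 14, 10, 9, 18, 16, 19, 25, 5, 2, 7, 8, 1.
The distinct values are {0, 1, 2, 4, 5, 7, 8, 9, 10, 14, 16, 18, 19, 20, 25, 28}; there are 16 of them.

16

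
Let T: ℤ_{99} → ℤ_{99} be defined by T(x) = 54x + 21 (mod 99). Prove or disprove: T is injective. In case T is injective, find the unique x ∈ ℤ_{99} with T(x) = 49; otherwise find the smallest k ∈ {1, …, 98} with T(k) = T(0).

11

We have gcd(54, 99) = 9 > 1. Taking u = 0 and v = 11: T(0) = 21 and T(11) = 54·11 + 21 = 615 ≡ 21 (mod 99).
So T(0) = T(11) while 0 ≠ 11, thus T is not injective.
Since T is not injective, we find the least positive k with T(k) = T(0): this means 54k ≡ 0 (mod 99), i.e. 99 ∣ 54k. Since gcd(54, 99) = 9, dividing through by 9 this holds exactly when 11 ∣ 6k, and as gcd(6, 11) = 1, exactly when 11 ∣ k.
The smallest positive such k is 11.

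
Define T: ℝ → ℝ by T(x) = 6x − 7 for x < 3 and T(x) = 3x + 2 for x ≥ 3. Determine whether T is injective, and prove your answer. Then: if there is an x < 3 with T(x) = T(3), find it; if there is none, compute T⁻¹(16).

Both pieces are strictly increasing (slopes 6 and 3), so each is injective on its own interval.
The left piece maps (−∞, 3) onto (−∞, 11); the right piece maps [3, ∞) onto [11, ∞).
These images are disjoint, so no value is attained by both pieces. Therefore T is injective.
Because the two images are disjoint, no x < 3 has T(x) = T(3), so we compute T⁻¹(16): 16 lies in [11, ∞), so solve 3x + 2 = 16: x = (16 − 2)/3 = 14/3.

14/3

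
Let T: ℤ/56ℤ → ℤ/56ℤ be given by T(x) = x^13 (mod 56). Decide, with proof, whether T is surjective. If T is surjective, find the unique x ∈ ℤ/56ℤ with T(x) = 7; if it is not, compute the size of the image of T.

35

T(0) = 0^13 = 0.
T(14): Repeated squaring mod 56: 14^1 ≡ 14, 14^2 ≡ 14² = 196 ≡ 28, 14^4 ≡ 28² = 784 ≡ 0, 14^8 ≡ 0² = 0. Since 13 = 8 + 4 + 1, 14^13 ≡ 0·0·14: 0·0 = 0, then 0·14 = 0. So 14^13 ≡ 0 (mod 56).
So T(0) = T(14) = 0 while 0 ≠ 14, hence T is not injective.
A non-injective map from the 56-element set ℤ/56ℤ to itself takes at most 55 distinct values, so it cannot be surjective. Therefore T is not surjective.
Since T is not surjective, we determine |image(T)|. Computing x^13 mod 56 for each x (by repeated squaring, reducing mod 56 at every step), the values T(0), T(1), …, T(55) are: 0, 1, 16, 3, 32, 5, 48, 7, 8, 9, 24, 11, 40, 13, 0, 15, 16, 17, 32, 19, 48, 21, 8, 23, 24, 25, 40, 27, 0, 29, 16, 31, 32, 33, 48, 35, 8, 37, 24, 39, 40, 41, 0, 43, 16, 45, 32, 47, 48, 49, 8, 51, 24, 53, 40, 55.
The distinct values are {0, 1, 3, 5, 7, 8, 9, 11, 13, 15, 16, 17, 19, 21, 23, 24, 25, 27, 29, 31, 32, 33, 35, 37, 39, 40, 41, 43, 45, 47, 48, 49, 51, 53, 55}; there are 35 of them.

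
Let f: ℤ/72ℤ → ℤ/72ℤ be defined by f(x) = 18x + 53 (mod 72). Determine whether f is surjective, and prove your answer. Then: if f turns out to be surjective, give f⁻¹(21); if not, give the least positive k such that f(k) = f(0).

Recall that f is surjective if every y in the codomain equals f(x) for some x in the domain.
Since gcd(18, 72) = 18, we have 18x ≡ 0 (mod 18) for all x, so f(x) ≡ 17 (mod 18).
But 0 ≢ 17 (mod 18), so 0 ∈ ℤ/72ℤ has no preimage. Hence f is not surjective.
Since f is not surjective, we find the least positive k with f(k) = f(0): this means 18k ≡ 0 (mod 72), i.e. 72 ∣ 18k. Since gcd(18, 72) = 18, dividing through by 18 this holds exactly when 4 ∣ k.
The smallest positive such k is 4.

4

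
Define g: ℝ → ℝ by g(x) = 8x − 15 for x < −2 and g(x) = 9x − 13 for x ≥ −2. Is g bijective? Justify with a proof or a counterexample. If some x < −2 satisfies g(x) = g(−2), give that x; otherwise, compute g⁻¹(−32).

Both pieces are strictly increasing (slopes 8 and 9), so each is injective on its own interval.
The left piece maps (−∞, −2) onto (−∞, −31); the right piece maps [−2, ∞) onto [−31, ∞).
Since −31 = −31, the images partition ℝ: g is injective and surjective, hence bijective.
Because the two images are disjoint, no x < −2 has g(x) = g(−2), so we compute g⁻¹(−32): −32 lies in (−∞, −31), so solve 8x − 15 = −32: x = (−32 + 15)/8 = −17/8.

-17/8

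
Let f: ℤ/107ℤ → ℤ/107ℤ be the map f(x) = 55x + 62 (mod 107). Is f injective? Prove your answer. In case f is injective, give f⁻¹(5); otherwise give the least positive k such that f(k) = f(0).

If f(x_1) = f(x_2), then 55x_1 ≡ 55x_2 (mod 107). Because gcd(55, 107) = 1, we may cancel 55 to get x_1 ≡ x_2 (mod 107).
So f is injective.
We now compute 55⁻¹ mod 107 explicitly. Euclid's algorithm: 107 = 1·55 + 52, 55 = 1·52 + 3, 52 = 17·3 + 1; back-substituting gives 1 = 72·55 − 37·107, so 55⁻¹ ≡ 72 (mod 107).
Since f is injective, we compute f⁻¹(5): solve 55x + 62 ≡ 5 (mod 107), i.e. 55x ≡ 50 (mod 107).
Multiplying by 55⁻¹ = 72 gives x ≡ 72·50 = 3600 = 33·107 + 69 ≡ 69 (mod 107).
Check: f(69) = 55·69 + 62 = 3857 = 36·107 + 5 ≡ 5 (mod 107).

69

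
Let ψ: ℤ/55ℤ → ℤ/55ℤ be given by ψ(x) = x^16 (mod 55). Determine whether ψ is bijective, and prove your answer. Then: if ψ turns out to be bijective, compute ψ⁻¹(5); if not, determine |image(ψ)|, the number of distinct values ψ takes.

ψ(4): Repeated squaring mod 55: 4^1 ≡ 4, 4^2 ≡ 4² = 16, 4^4 ≡ 16² = 256 ≡ 36, 4^8 ≡ 36² = 1296 ≡ 31, 4^16 ≡ 31² = 961 ≡ 26. So 4^16 ≡ 26 (mod 55).
ψ(7): Repeated squaring mod 55: 7^1 ≡ 7, 7^2 ≡ 7² = 49, 7^4 ≡ 49² = 2401 ≡ 36, 7^8 ≡ 36² = 1296 ≡ 31, 7^16 ≡ 31² = 961 ≡ 26. So 7^16 ≡ 26 (mod 55).
So ψ(4) = ψ(7) = 26 while 4 ≠ 7, thus ψ is not injective, hence not bijective.
Since ψ is not bijective, we determine |image(ψ)|. Computing x^16 mod 55 for each x (by repeated squaring, reducing mod 55 at every step), the values ψ(0), ψ(1), …, ψ(54) are: 0, 1, 31, 36, 26, 5, 16, 26, 36, 31, 45, 11, 1, 31, 36, 15, 16, 16, 26, 36, 20, 1, 11, 1, 31, 25, 26, 16, 16, 26, 25, 31, 1, 11, 1, 20, 36, 26, 16, 16, 15, 36, 31, 1, 11, 45, 31, 36, 26, 16, 5, 26, 36, 31, 1.
The distinct values are {0, 1, 5, 11, 15, 16, 20, 25, 26, 31, 36, 45}; there are 12 of them.

12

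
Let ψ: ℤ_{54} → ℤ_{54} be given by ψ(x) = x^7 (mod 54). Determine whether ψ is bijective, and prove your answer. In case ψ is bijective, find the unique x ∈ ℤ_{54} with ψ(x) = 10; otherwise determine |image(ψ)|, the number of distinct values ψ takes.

38

ψ(0) = 0^7 = 0.
ψ(6): Repeated squaring mod 54: 6^1 ≡ 6, 6^2 ≡ 6² = 36, 6^4 ≡ 36² = 1296 ≡ 0. Since 7 = 4 + 2 + 1, 6^7 ≡ 0·36·6: 0·36 = 0, then 0·6 = 0. So 6^7 ≡ 0 (mod 54).
So ψ(0) = ψ(6) = 0 while 0 ≠ 6, so ψ is not injective, hence not bijective.
Since ψ is not bijective, we determine |image(ψ)|. Computing x^7 mod 54 for each x (by repeated squaring, reducing mod 54 at every step), the values ψ(0), ψ(1), …, ψ(53) are: 0, 1, 20, 27, 22, 41, 0, 43, 8, 27, 10, 29, 0, 31, 50, 27, 52, 17, 0, 19, 38, 27, 40, 5, 0, 7, 26, 27, 28, 47, 0, 49, 14, 27, 16, 35, 0, 37, 2, 27, 4, 23, 0, 25, 44, 27, 46, 11, 0, 13, 32, 27, 34, 53.
The distinct values are {0, 1, 2, 4, 5, 7, 8, 10, 11, 13, 14, 16, 17, 19, 20, 22, 23, 25, 26, 27, 28, 29, 31, 32, 34, 35, 37, 38, 40, 41, 43, 44, 46, 47, 49, 50, 52, 53}; there are 38 of them.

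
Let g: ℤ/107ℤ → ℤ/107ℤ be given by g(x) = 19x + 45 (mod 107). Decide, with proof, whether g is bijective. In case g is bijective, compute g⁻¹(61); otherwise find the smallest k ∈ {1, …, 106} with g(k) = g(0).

29

If g(u) = g(v), then 19u ≡ 19v (mod 107). Because gcd(19, 107) = 1, we may cancel 19 to get u ≡ v (mod 107).
We now compute 19⁻¹ mod 107 explicitly. Euclid's algorithm: 107 = 5·19 + 12, 19 = 1·12 + 7, 12 = 1·7 + 5, 7 = 1·5 + 2, 5 = 2·2 + 1; back-substituting gives 1 = 62·19 − 11·107, so 19⁻¹ ≡ 62 (mod 107).
Then y ↦ 62(y − 45) is a two-sided inverse to g, so every y ∈ ℤ/107ℤ has a preimage.
Hence g is bijective.
Since g is bijective, we find g⁻¹(61): we need 19x ≡ 61 − 45 ≡ 16 (mod 107). Using 19⁻¹ = 62: x ≡ 62·16 = 992 = 9·107 + 29, so x = 29.
Check: g(29) = 19·29 + 45 = 596 = 5·107 + 61 ≡ 61 (mod 107).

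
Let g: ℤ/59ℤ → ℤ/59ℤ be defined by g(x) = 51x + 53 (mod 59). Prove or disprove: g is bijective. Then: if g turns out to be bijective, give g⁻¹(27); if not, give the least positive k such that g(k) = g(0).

18

Suppose g(u) = g(v) in ℤ/59ℤ. Then 51u + 53 ≡ 51v + 53 (mod 59), hence 51(u − v) ≡ 0 (mod 59).
Since gcd(51, 59) = 1, 51 is invertible modulo 59, so u − v ≡ 0 (mod 59), i.e. u = v.
We now compute 51⁻¹ mod 59 explicitly. Euclid's algorithm: 59 = 1·51 + 8, 51 = 6·8 + 3, 8 = 2·3 + 2, 3 = 1·2 + 1; back-substituting gives 1 = 22·51 − 19·59, so 51⁻¹ ≡ 22 (mod 59).
For any y ∈ ℤ/59ℤ, x = 22(y − 53) mod 59 satisfies g(x) = 51·22(y − 53) + 53 ≡ y (since 51·22 ≡ 1 mod 59). So every y has a preimage.
Hence g is bijective.
Since g is bijective, we find g⁻¹(27): we need 51x ≡ 27 − 53 ≡ 33 (mod 59). Using 51⁻¹ = 22: x ≡ 22·33 = 726 = 12·59 + 18, so x = 18.
Check: g(18) = 51·18 + 53 = 971 = 16·59 + 27 ≡ 27 (mod 59).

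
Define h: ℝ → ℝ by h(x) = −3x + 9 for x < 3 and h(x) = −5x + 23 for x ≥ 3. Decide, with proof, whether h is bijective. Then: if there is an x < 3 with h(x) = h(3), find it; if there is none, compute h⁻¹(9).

Both pieces are strictly decreasing (slopes −3 and −5), so each is injective on its own interval.
The left piece maps (−∞, 3) onto (0, ∞); the right piece maps [3, ∞) onto (−∞, 8].
These images overlap. In particular h(3) = 8 (right piece), and solving −3x + 9 = 8 on the left piece gives x = 1/3 < 3.
So h(1/3) = h(3) with 1/3 ≠ 3, and h is not injective, hence not bijective. This x = 1/3 is the requested value below 3.

1/3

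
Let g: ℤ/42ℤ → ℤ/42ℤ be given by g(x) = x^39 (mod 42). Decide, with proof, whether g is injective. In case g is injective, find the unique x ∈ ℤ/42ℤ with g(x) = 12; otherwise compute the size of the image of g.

18

g(2): Repeated squaring mod 42: 2^1 ≡ 2, 2^2 ≡ 2² = 4, 2^4 ≡ 4² = 16, 2^8 ≡ 16² = 256 ≡ 4, 2^16 ≡ 4² = 16, 2^32 ≡ 16² = 256 ≡ 4. Since 39 = 32 + 4 + 2 + 1, 2^39 ≡ 4·16·4·2: 4·16 = 64 ≡ 22, then 22·4 = 88 ≡ 4, then 4·2 = 8. So 2^39 ≡ 8 (mod 42).
g(8): Repeated squaring mod 42: 8^1 ≡ 8, 8^2 ≡ 8² = 64 ≡ 22, 8^4 ≡ 22² = 484 ≡ 22, 8^8 ≡ 22² = 484 ≡ 22, 8^16 ≡ 22² = 484 ≡ 22, 8^32 ≡ 22² = 484 ≡ 22. Since 39 = 32 + 4 + 2 + 1, 8^39 ≡ 22·22·22·8: 22·22 = 484 ≡ 22, then 22·22 = 484 ≡ 22, then 22·8 = 176 ≡ 8. So 8^39 ≡ 8 (mod 42).
So g(2) = g(8) = 8 while 2 ≠ 8, thus g is not injective.
Since g is not injective, we determine |image(g)|. Computing x^39 mod 42 for each x (by repeated squaring, reducing mod 42 at every step), the values g(0), g(1), …, g(41) are: 0, 1, 8, 27, 22, 41, 6, 7, 8, 15, 34, 29, 6, 13, 14, 15, 22, 41, 36, 13, 20, 21, 22, 29, 6, 1, 20, 27, 28, 29, 36, 13, 8, 27, 34, 35, 36, 1, 20, 15, 34, 41.
The distinct values are {0, 1, 6, 7, 8, 13, 14, 15, 20, 21, 22, 27, 28, 29, 34, 35, 36, 41}; there are 18 of them.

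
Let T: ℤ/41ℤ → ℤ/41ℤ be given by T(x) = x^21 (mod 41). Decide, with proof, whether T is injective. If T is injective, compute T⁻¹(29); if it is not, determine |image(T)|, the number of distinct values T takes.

12

Since 41 is prime, the nonzero elements of ℤ/41ℤ form a cyclic group of order 40.
As gcd(21, 40) = 1, raising to the 21st power is a bijection on this group: if a^21 ≡ b^21 then (ab^{−1})^21 = 1, and the only element of order dividing gcd(21, 40) = 1 is 1, so a = b.
With T(0) = 0 this makes T injective on all of ℤ/41ℤ, hence bijective (finite equal-size domain and codomain). In particular T is injective.
Since T is injective, we find the preimage of 29. The inverse of x ↦ x^21 on (ℤ/41ℤ)^× is x ↦ x^21, because 21·21 = 441 = 11·40 + 1 ≡ 1 (mod 40) and x^{40} = 1 for x ≠ 0 (Fermat). So T⁻¹(29) = 29^21 mod 41.
Repeated squaring mod 41: 29^1 ≡ 29, 29^2 ≡ 29² = 841 ≡ 21, 29^4 ≡ 21² = 441 ≡ 31, 29^8 ≡ 31² = 961 ≡ 18, 29^16 ≡ 18² = 324 ≡ 37. Since 21 = 16 + 4 + 1, 29^21 ≡ 37·31·29: 37·31 = 1147 ≡ 40, then 40·29 = 1160 ≡ 12. So 29^21 ≡ 12 (mod 41).
Hence T⁻¹(29) = 12.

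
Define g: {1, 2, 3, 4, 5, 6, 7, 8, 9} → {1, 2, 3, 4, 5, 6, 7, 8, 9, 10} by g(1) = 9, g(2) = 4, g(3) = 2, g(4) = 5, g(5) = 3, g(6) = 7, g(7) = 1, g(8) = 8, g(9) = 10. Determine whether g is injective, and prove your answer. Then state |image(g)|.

9

The values g(1), …, g(9) are 9, 4, 2, 5, 3, 7, 1, 8, 10 — all distinct.
So g(u) = g(v) only when u = v, and g is injective.
The image of g is {1, 2, 3, 4, 5, 7, 8, 9, 10}, which has 9 elements.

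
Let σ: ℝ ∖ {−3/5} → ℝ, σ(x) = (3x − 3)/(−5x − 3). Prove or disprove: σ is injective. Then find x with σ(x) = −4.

-15/17

Suppose σ(s) = σ(t). Cross-multiplying: (3s − 3)(−5t − 3) = (3t − 3)(−5s − 3).
Expanding both sides and cancelling the symmetric terms leaves −24·(s − t) = 0. Since −24 ≠ 0, s = t. Hence σ is injective.
Solving σ(x) = −4: cross-multiplying gives 3x − 3 = −4(−5x − 3), which rearranges to −17x = 15, so x = −15/17.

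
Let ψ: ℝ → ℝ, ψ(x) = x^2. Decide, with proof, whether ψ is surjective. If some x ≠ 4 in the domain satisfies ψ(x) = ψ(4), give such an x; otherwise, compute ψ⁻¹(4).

Since 2 is even, x^2 ≥ 0 for all x ∈ ℝ, so −1 ∈ ℝ has no preimage. So ψ is not surjective.
For the follow-up, such an x exists: taking x = −4 ∈ ℝ gives ψ(−4) = 16 = ψ(4) with −4 ≠ 4.

-4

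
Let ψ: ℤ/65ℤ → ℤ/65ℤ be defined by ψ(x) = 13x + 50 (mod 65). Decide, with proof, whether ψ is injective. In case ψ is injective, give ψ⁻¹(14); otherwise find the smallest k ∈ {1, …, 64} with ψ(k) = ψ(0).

5

By definition, ψ is injective when ψ(u) = ψ(v) forces u = v.
We have gcd(13, 65) = 13 > 1. Taking u = 0 and v = 5: ψ(0) = 50 and ψ(5) = 13·5 + 50 = 115 ≡ 50 (mod 65).
So ψ(0) = ψ(5) while 0 ≠ 5, so ψ is not injective.
Since ψ is not injective, we find the least positive k with ψ(k) = ψ(0): this means 13k ≡ 0 (mod 65), i.e. 65 ∣ 13k. Since gcd(13, 65) = 13, dividing through by 13 this holds exactly when 5 ∣ k.
The smallest positive such k is 5.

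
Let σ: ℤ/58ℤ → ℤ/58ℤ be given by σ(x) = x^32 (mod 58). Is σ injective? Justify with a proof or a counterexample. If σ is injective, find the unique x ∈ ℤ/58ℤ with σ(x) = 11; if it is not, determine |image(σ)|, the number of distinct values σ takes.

16

σ(3): Repeated squaring mod 58: 3^1 ≡ 3, 3^2 ≡ 3² = 9, 3^4 ≡ 9² = 81 ≡ 23, 3^8 ≡ 23² = 529 ≡ 7, 3^16 ≡ 7² = 49, 3^32 ≡ 49² = 2401 ≡ 23. So 3^32 ≡ 23 (mod 58).
σ(7): Repeated squaring mod 58: 7^1 ≡ 7, 7^2 ≡ 7² = 49, 7^4 ≡ 49² = 2401 ≡ 23, 7^8 ≡ 23² = 529 ≡ 7, 7^16 ≡ 7² = 49, 7^32 ≡ 49² = 2401 ≡ 23. So 7^32 ≡ 23 (mod 58).
So σ(3) = σ(7) = 23 while 3 ≠ 7, thus σ is not injective.
Since σ is not injective, we determine |image(σ)|. Computing x^32 mod 58 for each x (by repeated squaring, reducing mod 58 at every step), the values σ(0), σ(1), …, σ(57) are: 0, 1, 16, 23, 24, 45, 20, 23, 36, 7, 24, 25, 30, 25, 20, 49, 54, 1, 54, 53, 36, 7, 52, 49, 16, 53, 52, 45, 30, 29, 30, 45, 52, 53, 16, 49, 52, 7, 36, 53, 54, 1, 54, 49, 20, 25, 30, 25, 24, 7, 36, 23, 20, 45, 24, 23, 16, 1.
The distinct values are {0, 1, 7, 16, 20, 23, 24, 25, 29, 30, 36, 45, 49, 52, 53, 54}; there are 16 of them.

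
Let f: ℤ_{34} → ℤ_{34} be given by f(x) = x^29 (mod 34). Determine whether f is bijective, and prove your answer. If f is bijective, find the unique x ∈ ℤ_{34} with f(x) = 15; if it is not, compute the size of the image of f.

Computing x^29 mod 34 for each x (by repeated squaring, reducing mod 34 at every step), the values f(0), f(1), …, f(33) are: 0, 1, 32, 29, 4, 3, 10, 23, 26, 25, 28, 7, 14, 13, 22, 19, 16, 17, 18, 15, 12, 21, 20, 27, 6, 9, 8, 11, 24, 31, 30, 5, 2, 33.
Every element of ℤ_{34} appears exactly once in this list, so f is a bijection, and in particular bijective.
Since f is bijective, we read off the preimage of 15 from the same table: f(19) = 15, so f⁻¹(15) = 19.

19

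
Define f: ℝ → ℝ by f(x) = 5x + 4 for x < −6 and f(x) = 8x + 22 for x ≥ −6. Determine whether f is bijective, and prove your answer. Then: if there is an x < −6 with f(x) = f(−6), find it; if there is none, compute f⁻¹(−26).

Both pieces are strictly increasing (slopes 5 and 8), so each is injective on its own interval.
The left piece maps (−∞, −6) onto (−∞, −26); the right piece maps [−6, ∞) onto [−26, ∞).
Since −26 = −26, the images partition ℝ: f is injective and surjective, hence bijective.
Because the two images are disjoint, no x < −6 has f(x) = f(−6), so we compute f⁻¹(−26): −26 lies in [−26, ∞), so solve 8x + 22 = −26: x = (−26 − 22)/8 = −6.

-6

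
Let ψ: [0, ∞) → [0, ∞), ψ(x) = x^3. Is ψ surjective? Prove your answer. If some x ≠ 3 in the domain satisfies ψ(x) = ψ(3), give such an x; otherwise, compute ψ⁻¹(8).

2

For any y ∈ [0, ∞), x = y^{1/3} ∈ [0, ∞) gives ψ(x) = y, so ψ is surjective.
Since x ↦ x^3 is strictly increasing on [0, ∞), it is injective there, so no x ≠ 3 in the domain has ψ(x) = ψ(3). We therefore compute ψ⁻¹(8) = 8^{1/3} = 2 (indeed 2^3 = 8).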